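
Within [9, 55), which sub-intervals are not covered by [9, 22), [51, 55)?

[22, 51)

Covered (merged): [9, 22), [51, 55).
Gaps within [9, 55): [22, 51).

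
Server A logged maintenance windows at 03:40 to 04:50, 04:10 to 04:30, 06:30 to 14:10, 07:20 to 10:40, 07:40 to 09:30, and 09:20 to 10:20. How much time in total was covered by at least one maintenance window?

Merged: 03:40-04:50, 06:30-14:10.
Lengths: 1 h 10 min + 7 h 40 min = 8 h 50 min.

8 h 50 min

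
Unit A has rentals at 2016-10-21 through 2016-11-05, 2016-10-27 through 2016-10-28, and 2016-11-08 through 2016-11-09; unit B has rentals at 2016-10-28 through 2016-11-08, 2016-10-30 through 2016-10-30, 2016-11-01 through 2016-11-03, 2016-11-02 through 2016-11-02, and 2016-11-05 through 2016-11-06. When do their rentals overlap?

2016-10-28 through 2016-11-05, 2016-11-08 through 2016-11-08

Merge the first list: 2016-10-21 through 2016-11-05, 2016-11-08 through 2016-11-09.
Merge the second list: 2016-10-28 through 2016-11-08.
2016-10-21 through 2016-11-05 meets the second set on 2016-10-28 through 2016-11-05.
2016-11-08 through 2016-11-09 meets the second set on 2016-11-08 through 2016-11-08.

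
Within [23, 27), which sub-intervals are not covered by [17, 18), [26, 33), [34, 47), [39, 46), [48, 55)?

[23, 26)

After merging, the occupied span is [17, 18), [26, 33), [34, 47), [48, 55).
Gaps within [23, 27): [23, 26).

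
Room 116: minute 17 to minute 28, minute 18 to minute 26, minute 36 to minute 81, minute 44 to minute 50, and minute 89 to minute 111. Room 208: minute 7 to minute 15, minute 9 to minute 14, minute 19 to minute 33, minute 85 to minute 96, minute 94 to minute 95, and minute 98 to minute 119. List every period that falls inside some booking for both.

A, merged: minute 17 to minute 28, minute 36 to minute 81, minute 89 to minute 111.
B, merged: minute 7 to minute 15, minute 19 to minute 33, minute 85 to minute 96, minute 98 to minute 119.
minute 17 to minute 28 overlaps B on minute 19 to minute 28.
minute 36 to minute 81 falls entirely outside B.
minute 89 to minute 111 overlaps B on minute 89 to minute 96, minute 98 to minute 111.

minute 19 to minute 28, minute 89 to minute 96, minute 98 to minute 111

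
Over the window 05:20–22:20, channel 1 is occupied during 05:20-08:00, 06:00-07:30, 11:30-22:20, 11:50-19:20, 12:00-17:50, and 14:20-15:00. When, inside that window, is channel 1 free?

08:00–11:30

Covered (merged): 05:20–08:00, 11:30–22:20.
Complement within 05:20–22:20: 08:00–11:30.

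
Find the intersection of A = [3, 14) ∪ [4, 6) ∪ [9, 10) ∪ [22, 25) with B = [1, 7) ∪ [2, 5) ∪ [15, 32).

[3, 7) ∪ [22, 25)

Merge the first list: [3, 14), [22, 25).
Merge the second list: [1, 7), [15, 32).
[3, 14) meets the second set on [3, 7).
[22, 25) meets the second set on [22, 25).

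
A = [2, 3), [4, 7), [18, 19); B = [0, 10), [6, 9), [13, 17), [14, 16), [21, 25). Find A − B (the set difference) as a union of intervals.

[18, 19)

B, merged: [0, 10), [13, 17), [21, 25).
[2, 3): entirely removed.
[4, 7): entirely removed.
[18, 19): nothing removed.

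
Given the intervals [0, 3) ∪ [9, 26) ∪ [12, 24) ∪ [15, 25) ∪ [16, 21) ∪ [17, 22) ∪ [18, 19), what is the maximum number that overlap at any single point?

6

At 18, 6 of the intervals are simultaneously active.
No point has more.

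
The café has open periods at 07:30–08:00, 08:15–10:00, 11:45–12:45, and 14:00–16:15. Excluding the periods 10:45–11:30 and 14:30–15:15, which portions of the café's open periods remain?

07:30–08:00, 08:15–10:00, 11:45–12:45, 14:00–14:30, 15:15–16:15

07:30–08:00: nothing removed.
08:15–10:00: nothing removed.
11:45–12:45: nothing removed.
14:00–16:15 \ B = 14:00–14:30, 15:15–16:15.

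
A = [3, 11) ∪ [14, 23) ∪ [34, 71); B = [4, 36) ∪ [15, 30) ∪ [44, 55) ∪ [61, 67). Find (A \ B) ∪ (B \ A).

[3, 4) ∪ [11, 14) ∪ [23, 34) ∪ [36, 44) ∪ [55, 61) ∪ [67, 71)

Merge the second list: [4, 36), [44, 55), [61, 67).
A but not B: [3, 4), [36, 44), [55, 61), [67, 71).
B but not A: [11, 14), [23, 34).
Combining gives A △ B.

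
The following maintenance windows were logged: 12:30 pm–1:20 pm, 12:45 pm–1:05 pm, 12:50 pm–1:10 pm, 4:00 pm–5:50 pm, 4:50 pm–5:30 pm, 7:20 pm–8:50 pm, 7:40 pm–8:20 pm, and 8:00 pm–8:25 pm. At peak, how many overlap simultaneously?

3

At 12:50 pm, 3 of the intervals are simultaneously active.
No point has more.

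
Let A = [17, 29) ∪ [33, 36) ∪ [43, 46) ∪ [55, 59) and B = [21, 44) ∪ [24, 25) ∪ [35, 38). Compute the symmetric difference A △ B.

Merge the second list: [21, 44).
Only in the first: [17, 21), [44, 46), [55, 59).
Only in the second: [29, 33), [36, 43).
Together these are the periods covered by exactly one.

[17, 21) ∪ [29, 33) ∪ [36, 43) ∪ [44, 46) ∪ [55, 59)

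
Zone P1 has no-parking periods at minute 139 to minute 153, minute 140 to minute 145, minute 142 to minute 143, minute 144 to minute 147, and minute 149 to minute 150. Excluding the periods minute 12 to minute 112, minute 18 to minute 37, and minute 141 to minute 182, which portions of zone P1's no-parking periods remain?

minute 139 to minute 141

Merge the first list: minute 139 to minute 153.
Merge the second list: minute 12 to minute 112, minute 141 to minute 182.
minute 139 to minute 153 \ B = minute 139 to minute 141.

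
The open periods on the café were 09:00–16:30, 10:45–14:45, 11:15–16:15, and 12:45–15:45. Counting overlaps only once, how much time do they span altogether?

7 h 30 min

Merged: 09:00–16:30.
Length: 7 h 30 min.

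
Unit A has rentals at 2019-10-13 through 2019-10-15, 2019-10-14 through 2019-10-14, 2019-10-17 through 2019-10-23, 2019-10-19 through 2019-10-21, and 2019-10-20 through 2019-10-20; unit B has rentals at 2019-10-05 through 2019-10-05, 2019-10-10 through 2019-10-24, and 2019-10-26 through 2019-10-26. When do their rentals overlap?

2019-10-13 through 2019-10-15, 2019-10-17 through 2019-10-23

Merge the first list: 2019-10-13 through 2019-10-15, 2019-10-17 through 2019-10-23.
2019-10-13 through 2019-10-15 meets the second set on 2019-10-13 through 2019-10-15.
2019-10-17 through 2019-10-23 meets the second set on 2019-10-17 through 2019-10-23.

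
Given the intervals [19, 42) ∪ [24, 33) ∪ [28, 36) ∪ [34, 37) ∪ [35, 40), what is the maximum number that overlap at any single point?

4

Sweep endpoints in order; track running count of active intervals.
Peak of 4 reached at 35.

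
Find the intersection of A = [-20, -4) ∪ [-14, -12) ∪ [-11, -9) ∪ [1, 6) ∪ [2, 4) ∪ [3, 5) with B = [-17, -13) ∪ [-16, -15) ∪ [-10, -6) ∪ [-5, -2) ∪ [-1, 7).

A, merged: [-20, -4), [1, 6).
B, merged: [-17, -13), [-10, -6), [-5, -2), [-1, 7).
[-20, -4) overlaps B on [-17, -13), [-10, -6), [-5, -4).
[1, 6) overlaps B on [1, 6).

[-17, -13) ∪ [-10, -6) ∪ [-5, -4) ∪ [1, 6)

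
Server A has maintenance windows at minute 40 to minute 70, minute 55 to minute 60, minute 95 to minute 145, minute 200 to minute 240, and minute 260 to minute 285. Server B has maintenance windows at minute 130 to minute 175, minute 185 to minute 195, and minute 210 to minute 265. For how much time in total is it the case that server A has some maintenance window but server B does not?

95 minutes

Merge the first list: minute 40 to minute 70, minute 95 to minute 145, minute 200 to minute 240, minute 260 to minute 285.
A \ B = minute 40 to minute 70, minute 95 to minute 130, minute 200 to minute 210, minute 265 to minute 285.
Total: 30 minutes + 35 minutes + 10 minutes + 20 minutes = 95 minutes.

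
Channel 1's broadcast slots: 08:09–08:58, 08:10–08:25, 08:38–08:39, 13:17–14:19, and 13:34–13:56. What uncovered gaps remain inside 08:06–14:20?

08:06-08:09, 08:58-13:17, 14:19-14:20

After merging, the occupied span is 08:09-08:58, 13:17-14:19.
Gaps within 08:06-14:20: 08:06-08:09, 08:58-13:17, 14:19-14:20.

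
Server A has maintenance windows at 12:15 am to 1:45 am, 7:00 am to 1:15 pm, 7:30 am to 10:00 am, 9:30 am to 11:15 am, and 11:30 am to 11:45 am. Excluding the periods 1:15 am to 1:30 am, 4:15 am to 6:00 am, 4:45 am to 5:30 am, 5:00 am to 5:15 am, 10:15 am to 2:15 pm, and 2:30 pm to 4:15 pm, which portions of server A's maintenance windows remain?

A, merged: 12:15 am-1:45 am, 7:00 am-1:15 pm.
B, merged: 1:15 am-1:30 am, 4:15 am-6:00 am, 10:15 am-2:15 pm, 2:30 pm-4:15 pm.
12:15 am-1:45 am minus B → 12:15 am-1:15 am, 1:30 am-1:45 am.
7:00 am-1:15 pm minus B → 7:00 am-10:15 am.

12:15 am-1:15 am, 1:30 am-1:45 am, 7:00 am-10:15 am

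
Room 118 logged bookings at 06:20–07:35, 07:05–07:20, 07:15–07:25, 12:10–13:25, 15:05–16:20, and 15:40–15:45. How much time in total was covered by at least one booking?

Merged: 06:20-07:35, 12:10-13:25, 15:05-16:20.
Lengths: 1 h 15 min + 1 h 15 min + 1 h 15 min = 3 h 45 min.

3 h 45 min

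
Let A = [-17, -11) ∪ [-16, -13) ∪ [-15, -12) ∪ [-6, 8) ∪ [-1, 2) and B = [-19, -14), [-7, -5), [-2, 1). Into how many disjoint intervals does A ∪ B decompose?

2

A, merged: [-17, -11), [-6, 8).
A ∪ B = [-19, -11), [-7, 8).
That is 2 disjoint pieces.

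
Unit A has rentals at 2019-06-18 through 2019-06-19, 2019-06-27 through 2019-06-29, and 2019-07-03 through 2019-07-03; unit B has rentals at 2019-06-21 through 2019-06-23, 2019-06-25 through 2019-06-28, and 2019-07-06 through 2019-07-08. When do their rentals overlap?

2019-06-18 through 2019-06-19 meets no B interval.
2019-06-27 through 2019-06-29 ∩ B → 2019-06-27 through 2019-06-28.
2019-07-03 through 2019-07-03 meets no B interval.

2019-06-27 through 2019-06-28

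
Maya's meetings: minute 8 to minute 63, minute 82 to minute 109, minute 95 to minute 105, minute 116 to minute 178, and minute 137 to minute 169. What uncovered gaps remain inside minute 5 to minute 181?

Covered (merged): minute 8 to minute 63, minute 82 to minute 109, minute 116 to minute 178.
Complement within minute 5 to minute 181: minute 5 to minute 8, minute 63 to minute 82, minute 109 to minute 116, minute 178 to minute 181.

minute 5 to minute 8, minute 63 to minute 82, minute 109 to minute 116, minute 178 to minute 181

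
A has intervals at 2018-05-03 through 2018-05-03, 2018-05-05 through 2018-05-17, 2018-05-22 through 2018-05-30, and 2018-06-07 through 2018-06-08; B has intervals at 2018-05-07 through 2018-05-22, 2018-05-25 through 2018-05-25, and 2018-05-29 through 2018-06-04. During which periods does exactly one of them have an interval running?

Only in the first: 2018-05-03 through 2018-05-03, 2018-05-05 through 2018-05-06, 2018-05-23 through 2018-05-24, 2018-05-26 through 2018-05-28, 2018-06-07 through 2018-06-08.
Only in the second: 2018-05-18 through 2018-05-21, 2018-05-31 through 2018-06-04.
Together these are the periods covered by exactly one.

2018-05-03 through 2018-05-03, 2018-05-05 through 2018-05-06, 2018-05-18 through 2018-05-21, 2018-05-23 through 2018-05-24, 2018-05-26 through 2018-05-28, 2018-05-31 through 2018-06-04, 2018-06-07 through 2018-06-08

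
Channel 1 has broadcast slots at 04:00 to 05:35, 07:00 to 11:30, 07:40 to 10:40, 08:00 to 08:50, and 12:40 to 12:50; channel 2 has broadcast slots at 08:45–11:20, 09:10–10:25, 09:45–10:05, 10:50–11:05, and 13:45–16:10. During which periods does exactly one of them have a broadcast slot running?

Merge the first list: 04:00-05:35, 07:00-11:30, 12:40-12:50.
Merge the second list: 08:45-11:20, 13:45-16:10.
A \ B = 04:00-05:35, 07:00-08:45, 11:20-11:30, 12:40-12:50.
B \ A = 13:45-16:10.
Union of the two gives the symmetric difference.

04:00-05:35, 07:00-08:45, 11:20-11:30, 12:40-12:50, 13:45-16:10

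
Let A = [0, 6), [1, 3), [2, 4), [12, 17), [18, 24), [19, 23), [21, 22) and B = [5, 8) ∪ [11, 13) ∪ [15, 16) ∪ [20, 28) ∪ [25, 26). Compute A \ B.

First set merges to [0, 6), [12, 17), [18, 24).
Second set merges to [5, 8), [11, 13), [15, 16), [20, 28).
[0, 6) \ B = [0, 5).
[12, 17) \ B = [13, 15), [16, 17).
[18, 24) \ B = [18, 20).

[0, 5) ∪ [13, 15) ∪ [16, 17) ∪ [18, 20)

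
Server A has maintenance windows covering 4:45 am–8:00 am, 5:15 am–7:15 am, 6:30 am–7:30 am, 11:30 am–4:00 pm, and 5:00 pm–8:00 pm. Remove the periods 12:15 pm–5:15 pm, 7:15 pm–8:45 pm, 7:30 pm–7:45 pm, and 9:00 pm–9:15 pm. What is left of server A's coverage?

4:45 am-8:00 am, 11:30 am-12:15 pm, 5:15 pm-7:15 pm

A, merged: 4:45 am-8:00 am, 11:30 am-4:00 pm, 5:00 pm-8:00 pm.
B, merged: 12:15 pm-5:15 pm, 7:15 pm-8:45 pm, 9:00 pm-9:15 pm.
4:45 am-8:00 am is untouched.
11:30 am-4:00 pm with B removed leaves 11:30 am-12:15 pm.
5:00 pm-8:00 pm with B removed leaves 5:15 pm-7:15 pm.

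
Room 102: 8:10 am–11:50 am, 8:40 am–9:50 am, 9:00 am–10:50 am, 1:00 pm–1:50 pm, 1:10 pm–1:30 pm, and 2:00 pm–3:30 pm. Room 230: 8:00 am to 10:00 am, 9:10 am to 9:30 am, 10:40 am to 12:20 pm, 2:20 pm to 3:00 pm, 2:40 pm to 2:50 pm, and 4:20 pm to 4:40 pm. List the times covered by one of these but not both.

8:00 am–8:10 am, 10:00 am–10:40 am, 11:50 am–12:20 pm, 1:00 pm–1:50 pm, 2:00 pm–2:20 pm, 3:00 pm–3:30 pm, 4:20 pm–4:40 pm

Merge the first list: 8:10 am–11:50 am, 1:00 pm–1:50 pm, 2:00 pm–3:30 pm.
Merge the second list: 8:00 am–10:00 am, 10:40 am–12:20 pm, 2:20 pm–3:00 pm, 4:20 pm–4:40 pm.
A \ B = 10:00 am–10:40 am, 1:00 pm–1:50 pm, 2:00 pm–2:20 pm, 3:00 pm–3:30 pm.
B \ A = 8:00 am–8:10 am, 11:50 am–12:20 pm, 4:20 pm–4:40 pm.
Union of the two gives the symmetric difference.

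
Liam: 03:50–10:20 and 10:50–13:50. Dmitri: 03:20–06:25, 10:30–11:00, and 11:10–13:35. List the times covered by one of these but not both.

03:20–03:50, 06:25–10:20, 10:30–10:50, 11:00–11:10, 13:35–13:50

Only in the first: 06:25–10:20, 11:00–11:10, 13:35–13:50.
Only in the second: 03:20–03:50, 10:30–10:50.
Together these are the periods covered by exactly one.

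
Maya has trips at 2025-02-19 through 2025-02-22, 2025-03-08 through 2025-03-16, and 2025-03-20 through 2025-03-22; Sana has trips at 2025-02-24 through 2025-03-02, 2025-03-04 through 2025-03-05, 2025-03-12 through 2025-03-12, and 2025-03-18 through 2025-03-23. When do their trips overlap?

2025-02-19 through 2025-02-22: no overlap with the second set.
2025-03-08 through 2025-03-16 meets the second set on 2025-03-12 through 2025-03-12.
2025-03-20 through 2025-03-22 meets the second set on 2025-03-20 through 2025-03-22.

2025-03-12 through 2025-03-12, 2025-03-20 through 2025-03-22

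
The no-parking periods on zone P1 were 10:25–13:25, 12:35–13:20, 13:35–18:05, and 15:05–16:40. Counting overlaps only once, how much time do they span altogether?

7 h 30 min

Merged: 10:25–13:25, 13:35–18:05.
Lengths: 3 h + 4 h 30 min = 7 h 30 min.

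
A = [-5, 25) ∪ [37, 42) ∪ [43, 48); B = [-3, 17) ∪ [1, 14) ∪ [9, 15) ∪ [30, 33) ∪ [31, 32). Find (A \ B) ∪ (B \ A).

B, merged: [-3, 17), [30, 33).
A \ B = [-5, -3), [17, 25), [37, 42), [43, 48).
B \ A = [30, 33).
Union of the two gives the symmetric difference.

[-5, -3) ∪ [17, 25) ∪ [30, 33) ∪ [37, 42) ∪ [43, 48)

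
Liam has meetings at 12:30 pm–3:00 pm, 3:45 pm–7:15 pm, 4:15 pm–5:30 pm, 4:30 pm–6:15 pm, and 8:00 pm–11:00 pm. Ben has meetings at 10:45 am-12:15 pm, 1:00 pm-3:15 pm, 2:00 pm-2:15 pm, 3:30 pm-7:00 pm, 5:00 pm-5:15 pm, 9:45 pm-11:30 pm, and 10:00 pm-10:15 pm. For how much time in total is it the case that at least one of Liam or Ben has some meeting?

11 h 30 min

A, merged: 12:30 pm–3:00 pm, 3:45 pm–7:15 pm, 8:00 pm–11:00 pm.
B, merged: 10:45 am–12:15 pm, 1:00 pm–3:15 pm, 3:30 pm–7:00 pm, 9:45 pm–11:30 pm.
A ∪ B = 10:45 am–12:15 pm, 12:30 pm–3:15 pm, 3:30 pm–7:15 pm, 8:00 pm–11:30 pm.
Total: 1 h 30 min + 2 h 45 min + 3 h 45 min + 3 h 30 min = 11 h 30 min.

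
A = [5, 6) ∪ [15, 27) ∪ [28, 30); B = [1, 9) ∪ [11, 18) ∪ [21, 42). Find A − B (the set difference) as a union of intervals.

[18, 21)

[5, 6): entirely removed.
[15, 27) \ B = [18, 21).
[28, 30): entirely removed.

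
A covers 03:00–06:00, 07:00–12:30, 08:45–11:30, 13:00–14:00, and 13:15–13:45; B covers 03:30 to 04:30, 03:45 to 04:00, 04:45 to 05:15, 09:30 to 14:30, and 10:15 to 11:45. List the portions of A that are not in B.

Merge the first list: 03:00–06:00, 07:00–12:30, 13:00–14:00.
Merge the second list: 03:30–04:30, 04:45–05:15, 09:30–14:30.
03:00–06:00 minus B → 03:00–03:30, 04:30–04:45, 05:15–06:00.
07:00–12:30 minus B → 07:00–09:30.
13:00–14:00: fully covered by B → removed.

03:00–03:30, 04:30–04:45, 05:15–06:00, 07:00–09:30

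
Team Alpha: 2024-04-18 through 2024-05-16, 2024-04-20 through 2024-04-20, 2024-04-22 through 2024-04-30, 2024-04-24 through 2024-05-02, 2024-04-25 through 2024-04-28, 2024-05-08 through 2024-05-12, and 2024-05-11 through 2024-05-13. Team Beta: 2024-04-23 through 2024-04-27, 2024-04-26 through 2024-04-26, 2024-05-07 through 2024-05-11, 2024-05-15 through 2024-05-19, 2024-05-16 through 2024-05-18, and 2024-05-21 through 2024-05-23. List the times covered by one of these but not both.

2024-04-18 through 2024-04-22, 2024-04-28 through 2024-05-06, 2024-05-12 through 2024-05-14, 2024-05-17 through 2024-05-19, 2024-05-21 through 2024-05-23

A, merged: 2024-04-18 through 2024-05-16.
B, merged: 2024-04-23 through 2024-04-27, 2024-05-07 through 2024-05-11, 2024-05-15 through 2024-05-19, 2024-05-21 through 2024-05-23.
A \ B = 2024-04-18 through 2024-04-22, 2024-04-28 through 2024-05-06, 2024-05-12 through 2024-05-14.
B \ A = 2024-05-17 through 2024-05-19, 2024-05-21 through 2024-05-23.
Union of the two gives the symmetric difference.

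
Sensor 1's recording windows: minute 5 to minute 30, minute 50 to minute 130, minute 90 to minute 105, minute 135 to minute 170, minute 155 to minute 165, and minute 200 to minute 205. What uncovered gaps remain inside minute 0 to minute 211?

minute 0 to minute 5, minute 30 to minute 50, minute 130 to minute 135, minute 170 to minute 200, minute 205 to minute 211

After merging, the occupied span is minute 5 to minute 30, minute 50 to minute 130, minute 135 to minute 170, minute 200 to minute 205.
Uncovered inside minute 0 to minute 211: minute 0 to minute 5, minute 30 to minute 50, minute 130 to minute 135, minute 170 to minute 200, minute 205 to minute 211.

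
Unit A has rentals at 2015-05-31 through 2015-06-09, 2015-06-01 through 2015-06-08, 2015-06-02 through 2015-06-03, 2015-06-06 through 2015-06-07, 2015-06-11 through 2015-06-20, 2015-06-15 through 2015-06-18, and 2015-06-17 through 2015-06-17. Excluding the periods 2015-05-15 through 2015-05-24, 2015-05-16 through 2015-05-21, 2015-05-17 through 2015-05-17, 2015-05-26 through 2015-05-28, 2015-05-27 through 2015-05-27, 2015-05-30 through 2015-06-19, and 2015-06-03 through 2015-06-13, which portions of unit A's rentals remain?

2015-06-20 through 2015-06-20

Merge the first list: 2015-05-31 through 2015-06-09, 2015-06-11 through 2015-06-20.
Merge the second list: 2015-05-15 through 2015-05-24, 2015-05-26 through 2015-05-28, 2015-05-30 through 2015-06-19.
2015-05-31 through 2015-06-09: entirely removed.
2015-06-11 through 2015-06-20 \ B = 2015-06-20 through 2015-06-20.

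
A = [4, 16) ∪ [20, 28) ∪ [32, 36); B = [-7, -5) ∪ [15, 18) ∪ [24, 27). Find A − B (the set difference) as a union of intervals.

[4, 15) ∪ [20, 24) ∪ [27, 28) ∪ [32, 36)

[4, 16) \ B = [4, 15).
[20, 28) \ B = [20, 24), [27, 28).
[32, 36): nothing removed.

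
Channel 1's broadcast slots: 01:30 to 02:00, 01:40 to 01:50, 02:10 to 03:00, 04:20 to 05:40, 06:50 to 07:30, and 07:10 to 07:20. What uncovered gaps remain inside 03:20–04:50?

The merged coverage is 01:30–02:00, 02:10–03:00, 04:20–05:40, 06:50–07:30.
Gaps within 03:20–04:50: 03:20–04:20.

03:20–04:20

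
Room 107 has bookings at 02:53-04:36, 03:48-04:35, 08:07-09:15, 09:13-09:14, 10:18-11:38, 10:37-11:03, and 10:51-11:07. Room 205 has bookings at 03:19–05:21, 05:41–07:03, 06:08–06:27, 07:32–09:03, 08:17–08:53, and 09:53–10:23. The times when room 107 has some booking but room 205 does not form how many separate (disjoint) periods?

First set merges to 02:53–04:36, 08:07–09:15, 10:18–11:38.
Second set merges to 03:19–05:21, 05:41–07:03, 07:32–09:03, 09:53–10:23.
A \ B = 02:53–03:19, 09:03–09:15, 10:23–11:38.
That is 3 disjoint pieces.

3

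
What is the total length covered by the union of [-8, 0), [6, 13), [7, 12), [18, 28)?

25

Merged: [-8, 0), [6, 13), [18, 28).
Lengths: 8 + 7 + 10 = 25.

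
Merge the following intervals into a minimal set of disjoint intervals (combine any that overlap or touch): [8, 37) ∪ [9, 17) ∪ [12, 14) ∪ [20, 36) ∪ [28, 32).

[8, 37)

[9, 17) overlaps/touches [8, 37) → extend to [8, 37).
[12, 14) overlaps/touches [8, 37) → extend to [8, 37).
[20, 36) overlaps/touches [8, 37) → extend to [8, 37).
[28, 32) overlaps/touches [8, 37) → extend to [8, 37).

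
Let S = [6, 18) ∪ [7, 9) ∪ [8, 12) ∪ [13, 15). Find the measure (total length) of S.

12

Merged: [6, 18).
Length: 12.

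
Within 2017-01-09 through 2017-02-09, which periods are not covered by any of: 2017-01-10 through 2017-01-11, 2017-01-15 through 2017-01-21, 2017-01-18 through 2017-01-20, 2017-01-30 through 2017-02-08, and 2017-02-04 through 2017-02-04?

2017-01-09 through 2017-01-09, 2017-01-12 through 2017-01-14, 2017-01-22 through 2017-01-29, 2017-02-09 through 2017-02-09

Covered (merged): 2017-01-10 through 2017-01-11, 2017-01-15 through 2017-01-21, 2017-01-30 through 2017-02-08.
Uncovered inside 2017-01-09 through 2017-02-09: 2017-01-09 through 2017-01-09, 2017-01-12 through 2017-01-14, 2017-01-22 through 2017-01-29, 2017-02-09 through 2017-02-09.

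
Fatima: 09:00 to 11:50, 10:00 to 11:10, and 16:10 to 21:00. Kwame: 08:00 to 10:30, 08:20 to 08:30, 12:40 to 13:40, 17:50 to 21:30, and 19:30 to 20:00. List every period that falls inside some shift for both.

First set merges to 09:00–11:50, 16:10–21:00.
Second set merges to 08:00–10:30, 12:40–13:40, 17:50–21:30.
09:00–11:50 overlaps B on 09:00–10:30.
16:10–21:00 overlaps B on 17:50–21:00.

09:00–10:30, 17:50–21:00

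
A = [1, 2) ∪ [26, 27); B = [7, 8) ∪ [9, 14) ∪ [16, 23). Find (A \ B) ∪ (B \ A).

[1, 2) ∪ [7, 8) ∪ [9, 14) ∪ [16, 23) ∪ [26, 27)

A but not B: [1, 2), [26, 27).
B but not A: [7, 8), [9, 14), [16, 23).
Combining gives A △ B.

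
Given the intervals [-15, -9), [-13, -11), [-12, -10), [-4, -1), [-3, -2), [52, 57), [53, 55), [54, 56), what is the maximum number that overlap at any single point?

At -12, 3 of the intervals are simultaneously active.
No point has more.

3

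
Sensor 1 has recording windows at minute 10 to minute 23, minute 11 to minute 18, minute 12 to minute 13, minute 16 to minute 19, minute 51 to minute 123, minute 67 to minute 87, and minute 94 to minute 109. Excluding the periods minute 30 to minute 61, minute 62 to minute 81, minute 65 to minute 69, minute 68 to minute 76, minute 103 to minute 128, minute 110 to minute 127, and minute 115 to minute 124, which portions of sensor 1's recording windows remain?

A, merged: minute 10 to minute 23, minute 51 to minute 123.
B, merged: minute 30 to minute 61, minute 62 to minute 81, minute 103 to minute 128.
minute 10 to minute 23 is untouched.
minute 51 to minute 123 with B removed leaves minute 61 to minute 62, minute 81 to minute 103.

minute 10 to minute 23, minute 61 to minute 62, minute 81 to minute 103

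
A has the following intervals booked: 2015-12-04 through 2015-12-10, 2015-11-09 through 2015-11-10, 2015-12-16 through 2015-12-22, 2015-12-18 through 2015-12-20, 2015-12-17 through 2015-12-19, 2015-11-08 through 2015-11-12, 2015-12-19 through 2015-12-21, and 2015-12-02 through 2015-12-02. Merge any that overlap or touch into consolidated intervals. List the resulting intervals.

2015-11-08 through 2015-11-12, 2015-12-02 through 2015-12-02, 2015-12-04 through 2015-12-10, 2015-12-16 through 2015-12-22

Sort by start: 2015-11-08 through 2015-11-12, 2015-11-09 through 2015-11-10, 2015-12-02 through 2015-12-02, 2015-12-04 through 2015-12-10, 2015-12-16 through 2015-12-22, 2015-12-17 through 2015-12-19, 2015-12-18 through 2015-12-20, 2015-12-19 through 2015-12-21.
2015-11-09 through 2015-11-10 overlaps/touches 2015-11-08 through 2015-11-12 → extend to 2015-11-08 through 2015-11-12.
2015-12-02 through 2015-12-02 is disjoint → start new block.
2015-12-04 through 2015-12-10 is disjoint → start new block.
2015-12-16 through 2015-12-22 is disjoint → start new block.
2015-12-17 through 2015-12-19 overlaps/touches 2015-12-16 through 2015-12-22 → extend to 2015-12-16 through 2015-12-22.
2015-12-18 through 2015-12-20 overlaps/touches 2015-12-16 through 2015-12-22 → extend to 2015-12-16 through 2015-12-22.
2015-12-19 through 2015-12-21 overlaps/touches 2015-12-16 through 2015-12-22 → extend to 2015-12-16 through 2015-12-22.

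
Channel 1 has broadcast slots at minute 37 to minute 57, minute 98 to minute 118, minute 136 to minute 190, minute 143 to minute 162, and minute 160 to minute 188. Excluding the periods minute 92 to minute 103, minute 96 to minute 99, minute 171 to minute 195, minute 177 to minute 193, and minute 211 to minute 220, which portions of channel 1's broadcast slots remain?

minute 37 to minute 57, minute 103 to minute 118, minute 136 to minute 171

First set merges to minute 37 to minute 57, minute 98 to minute 118, minute 136 to minute 190.
Second set merges to minute 92 to minute 103, minute 171 to minute 195, minute 211 to minute 220.
minute 37 to minute 57 is untouched.
minute 98 to minute 118 with B removed leaves minute 103 to minute 118.
minute 136 to minute 190 with B removed leaves minute 136 to minute 171.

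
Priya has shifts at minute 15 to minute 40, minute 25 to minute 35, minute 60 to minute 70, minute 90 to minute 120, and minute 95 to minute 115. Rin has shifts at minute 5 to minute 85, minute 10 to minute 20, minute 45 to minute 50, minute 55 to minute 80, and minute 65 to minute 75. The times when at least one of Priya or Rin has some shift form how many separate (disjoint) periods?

First set merges to minute 15 to minute 40, minute 60 to minute 70, minute 90 to minute 120.
Second set merges to minute 5 to minute 85.
A ∪ B = minute 5 to minute 85, minute 90 to minute 120.
That is 2 disjoint pieces.

2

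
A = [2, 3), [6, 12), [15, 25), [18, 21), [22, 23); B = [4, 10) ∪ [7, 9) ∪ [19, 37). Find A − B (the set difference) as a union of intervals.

[2, 3) ∪ [10, 12) ∪ [15, 19)

Merge the first list: [2, 3), [6, 12), [15, 25).
Merge the second list: [4, 10), [19, 37).
[2, 3): nothing removed.
[6, 12) \ B = [10, 12).
[15, 25) \ B = [15, 19).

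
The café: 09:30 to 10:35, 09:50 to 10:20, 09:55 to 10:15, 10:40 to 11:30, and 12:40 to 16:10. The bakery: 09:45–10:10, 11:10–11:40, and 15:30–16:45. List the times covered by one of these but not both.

A, merged: 09:30–10:35, 10:40–11:30, 12:40–16:10.
A but not B: 09:30–09:45, 10:10–10:35, 10:40–11:10, 12:40–15:30.
B but not A: 11:30–11:40, 16:10–16:45.
Combining gives A △ B.

09:30–09:45, 10:10–10:35, 10:40–11:10, 11:30–11:40, 12:40–15:30, 16:10–16:45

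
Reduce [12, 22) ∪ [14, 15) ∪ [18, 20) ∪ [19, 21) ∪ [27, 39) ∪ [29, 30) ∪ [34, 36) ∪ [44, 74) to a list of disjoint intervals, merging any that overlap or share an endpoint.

[14, 15) overlaps/touches [12, 22) → extend to [12, 22).
[18, 20) overlaps/touches [12, 22) → extend to [12, 22).
[19, 21) overlaps/touches [12, 22) → extend to [12, 22).
[27, 39) is disjoint → start new block.
[29, 30) overlaps/touches [27, 39) → extend to [27, 39).
[34, 36) overlaps/touches [27, 39) → extend to [27, 39).
[44, 74) is disjoint → start new block.

[12, 22) ∪ [27, 39) ∪ [44, 74)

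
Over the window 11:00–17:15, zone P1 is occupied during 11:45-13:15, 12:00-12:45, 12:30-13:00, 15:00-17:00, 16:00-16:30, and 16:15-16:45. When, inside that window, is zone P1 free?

Covered (merged): 11:45-13:15, 15:00-17:00.
Gaps within 11:00-17:15: 11:00-11:45, 13:15-15:00, 17:00-17:15.

11:00-11:45, 13:15-15:00, 17:00-17:15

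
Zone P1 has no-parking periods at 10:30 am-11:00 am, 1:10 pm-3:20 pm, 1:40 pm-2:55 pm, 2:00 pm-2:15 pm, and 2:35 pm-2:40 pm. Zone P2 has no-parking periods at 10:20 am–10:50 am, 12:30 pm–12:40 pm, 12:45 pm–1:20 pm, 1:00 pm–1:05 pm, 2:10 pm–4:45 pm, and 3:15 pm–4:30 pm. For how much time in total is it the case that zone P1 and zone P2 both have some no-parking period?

1 h 40 min

First set merges to 10:30 am–11:00 am, 1:10 pm–3:20 pm.
Second set merges to 10:20 am–10:50 am, 12:30 pm–12:40 pm, 12:45 pm–1:20 pm, 2:10 pm–4:45 pm.
A ∩ B = 10:30 am–10:50 am, 1:10 pm–1:20 pm, 2:10 pm–3:20 pm.
Total: 20 min + 10 min + 1 h 10 min = 1 h 40 min.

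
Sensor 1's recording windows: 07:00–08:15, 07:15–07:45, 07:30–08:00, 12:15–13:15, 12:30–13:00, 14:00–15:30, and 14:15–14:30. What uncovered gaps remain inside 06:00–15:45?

The merged coverage is 07:00–08:15, 12:15–13:15, 14:00–15:30.
Gaps within 06:00–15:45: 06:00–07:00, 08:15–12:15, 13:15–14:00, 15:30–15:45.

06:00–07:00, 08:15–12:15, 13:15–14:00, 15:30–15:45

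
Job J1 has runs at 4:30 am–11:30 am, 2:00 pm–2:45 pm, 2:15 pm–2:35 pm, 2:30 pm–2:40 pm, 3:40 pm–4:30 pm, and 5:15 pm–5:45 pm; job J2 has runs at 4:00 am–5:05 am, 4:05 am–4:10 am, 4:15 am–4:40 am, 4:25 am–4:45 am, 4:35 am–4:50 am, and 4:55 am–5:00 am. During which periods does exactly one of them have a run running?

4:00 am–4:30 am, 5:05 am–11:30 am, 2:00 pm–2:45 pm, 3:40 pm–4:30 pm, 5:15 pm–5:45 pm

First set merges to 4:30 am–11:30 am, 2:00 pm–2:45 pm, 3:40 pm–4:30 pm, 5:15 pm–5:45 pm.
Second set merges to 4:00 am–5:05 am.
A but not B: 5:05 am–11:30 am, 2:00 pm–2:45 pm, 3:40 pm–4:30 pm, 5:15 pm–5:45 pm.
B but not A: 4:00 am–4:30 am.
Combining gives A △ B.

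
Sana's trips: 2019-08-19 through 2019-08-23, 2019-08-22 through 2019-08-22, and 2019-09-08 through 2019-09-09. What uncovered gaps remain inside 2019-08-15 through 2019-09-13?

The merged coverage is 2019-08-19 through 2019-08-23, 2019-09-08 through 2019-09-09.
Complement within 2019-08-15 through 2019-09-13: 2019-08-15 through 2019-08-18, 2019-08-24 through 2019-09-07, 2019-09-10 through 2019-09-13.

2019-08-15 through 2019-08-18, 2019-08-24 through 2019-09-07, 2019-09-10 through 2019-09-13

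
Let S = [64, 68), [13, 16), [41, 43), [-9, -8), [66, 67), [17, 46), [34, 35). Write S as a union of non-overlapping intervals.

Sort by start: [-9, -8), [13, 16), [17, 46), [34, 35), [41, 43), [64, 68), [66, 67).
[13, 16) is disjoint → start new block.
[17, 46) is disjoint → start new block.
[34, 35) overlaps/touches [17, 46) → extend to [17, 46).
[41, 43) overlaps/touches [17, 46) → extend to [17, 46).
[64, 68) is disjoint → start new block.
[66, 67) overlaps/touches [64, 68) → extend to [64, 68).

[-9, -8) ∪ [13, 16) ∪ [17, 46) ∪ [64, 68)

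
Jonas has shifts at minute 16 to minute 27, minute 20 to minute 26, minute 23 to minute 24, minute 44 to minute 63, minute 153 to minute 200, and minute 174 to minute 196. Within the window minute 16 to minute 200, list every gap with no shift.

minute 27 to minute 44, minute 63 to minute 153

The merged coverage is minute 16 to minute 27, minute 44 to minute 63, minute 153 to minute 200.
Complement within minute 16 to minute 200: minute 27 to minute 44, minute 63 to minute 153.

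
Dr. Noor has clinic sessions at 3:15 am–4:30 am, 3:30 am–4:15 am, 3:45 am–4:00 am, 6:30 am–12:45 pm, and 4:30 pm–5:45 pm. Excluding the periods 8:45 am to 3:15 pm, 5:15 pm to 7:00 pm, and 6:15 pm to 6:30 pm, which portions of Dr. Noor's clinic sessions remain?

Merge the first list: 3:15 am–4:30 am, 6:30 am–12:45 pm, 4:30 pm–5:45 pm.
Merge the second list: 8:45 am–3:15 pm, 5:15 pm–7:00 pm.
3:15 am–4:30 am: no B overlap → unchanged.
6:30 am–12:45 pm minus B → 6:30 am–8:45 am.
4:30 pm–5:45 pm minus B → 4:30 pm–5:15 pm.

3:15 am–4:30 am, 6:30 am–8:45 am, 4:30 pm–5:15 pm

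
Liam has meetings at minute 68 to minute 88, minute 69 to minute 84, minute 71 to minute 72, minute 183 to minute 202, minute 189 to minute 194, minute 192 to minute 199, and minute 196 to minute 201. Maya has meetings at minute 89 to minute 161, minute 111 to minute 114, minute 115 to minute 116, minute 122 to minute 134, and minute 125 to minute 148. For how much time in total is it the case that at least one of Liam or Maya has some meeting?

First set merges to minute 68 to minute 88, minute 183 to minute 202.
Second set merges to minute 89 to minute 161.
A ∪ B = minute 68 to minute 88, minute 89 to minute 161, minute 183 to minute 202.
Total: 20 minutes + 72 minutes + 19 minutes = 111 minutes.

111 minutes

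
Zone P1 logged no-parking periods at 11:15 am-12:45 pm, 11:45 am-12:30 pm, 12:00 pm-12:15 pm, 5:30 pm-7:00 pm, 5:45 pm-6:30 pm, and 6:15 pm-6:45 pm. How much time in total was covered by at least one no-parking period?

3 h

Merged: 11:15 am–12:45 pm, 5:30 pm–7:00 pm.
Lengths: 1 h 30 min + 1 h 30 min = 3 h.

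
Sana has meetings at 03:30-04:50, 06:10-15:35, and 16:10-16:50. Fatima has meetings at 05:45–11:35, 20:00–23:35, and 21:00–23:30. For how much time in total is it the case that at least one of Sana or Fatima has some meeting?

Second set merges to 05:45–11:35, 20:00–23:35.
A ∪ B = 03:30–04:50, 05:45–15:35, 16:10–16:50, 20:00–23:35.
Total: 1 h 20 min + 9 h 50 min + 40 min + 3 h 35 min = 15 h 25 min.

15 h 25 min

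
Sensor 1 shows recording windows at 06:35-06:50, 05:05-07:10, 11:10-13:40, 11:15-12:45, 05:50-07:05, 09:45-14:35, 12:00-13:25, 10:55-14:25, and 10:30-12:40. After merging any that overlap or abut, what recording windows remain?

Sort by start: 05:05–07:10, 05:50–07:05, 06:35–06:50, 09:45–14:35, 10:30–12:40, 10:55–14:25, 11:10–13:40, 11:15–12:45, 12:00–13:25.
05:50–07:05 overlaps/touches 05:05–07:10 → extend to 05:05–07:10.
06:35–06:50 overlaps/touches 05:05–07:10 → extend to 05:05–07:10.
09:45–14:35 is disjoint → start new block.
10:30–12:40 overlaps/touches 09:45–14:35 → extend to 09:45–14:35.
10:55–14:25 overlaps/touches 09:45–14:35 → extend to 09:45–14:35.
11:10–13:40 overlaps/touches 09:45–14:35 → extend to 09:45–14:35.
11:15–12:45 overlaps/touches 09:45–14:35 → extend to 09:45–14:35.
12:00–13:25 overlaps/touches 09:45–14:35 → extend to 09:45–14:35.

05:05–07:10, 09:45–14:35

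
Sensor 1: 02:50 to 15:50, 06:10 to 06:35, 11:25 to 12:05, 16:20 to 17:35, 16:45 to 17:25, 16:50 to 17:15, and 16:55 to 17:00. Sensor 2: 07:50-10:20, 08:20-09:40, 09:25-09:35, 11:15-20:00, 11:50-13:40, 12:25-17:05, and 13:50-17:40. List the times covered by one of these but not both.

02:50-07:50, 10:20-11:15, 15:50-16:20, 17:35-20:00

A, merged: 02:50-15:50, 16:20-17:35.
B, merged: 07:50-10:20, 11:15-20:00.
A but not B: 02:50-07:50, 10:20-11:15.
B but not A: 15:50-16:20, 17:35-20:00.
Combining gives A △ B.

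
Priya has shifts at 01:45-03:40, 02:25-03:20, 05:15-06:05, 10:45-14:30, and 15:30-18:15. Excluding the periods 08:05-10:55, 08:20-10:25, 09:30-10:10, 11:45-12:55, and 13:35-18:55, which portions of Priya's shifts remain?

01:45–03:40, 05:15–06:05, 10:55–11:45, 12:55–13:35

Merge the first list: 01:45–03:40, 05:15–06:05, 10:45–14:30, 15:30–18:15.
Merge the second list: 08:05–10:55, 11:45–12:55, 13:35–18:55.
01:45–03:40 is untouched.
05:15–06:05 is untouched.
10:45–14:30 with B removed leaves 10:55–11:45, 12:55–13:35.
15:30–18:15 lies entirely inside B → drops out.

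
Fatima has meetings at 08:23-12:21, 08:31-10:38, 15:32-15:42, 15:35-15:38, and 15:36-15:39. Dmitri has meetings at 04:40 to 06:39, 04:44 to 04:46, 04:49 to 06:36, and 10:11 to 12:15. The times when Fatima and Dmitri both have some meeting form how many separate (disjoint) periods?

1

Merge the first list: 08:23-12:21, 15:32-15:42.
Merge the second list: 04:40-06:39, 10:11-12:15.
A ∩ B = 10:11-12:15.
That is 1 disjoint piece.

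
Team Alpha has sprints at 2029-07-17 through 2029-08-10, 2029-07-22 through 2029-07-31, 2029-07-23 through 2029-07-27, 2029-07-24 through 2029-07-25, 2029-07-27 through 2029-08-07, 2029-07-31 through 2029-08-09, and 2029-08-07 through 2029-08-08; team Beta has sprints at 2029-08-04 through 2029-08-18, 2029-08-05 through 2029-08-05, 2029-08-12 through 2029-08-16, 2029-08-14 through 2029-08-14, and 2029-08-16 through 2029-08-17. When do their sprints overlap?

2029-08-04 through 2029-08-10

A, merged: 2029-07-17 through 2029-08-10.
B, merged: 2029-08-04 through 2029-08-18.
2029-07-17 through 2029-08-10 overlaps B on 2029-08-04 through 2029-08-10.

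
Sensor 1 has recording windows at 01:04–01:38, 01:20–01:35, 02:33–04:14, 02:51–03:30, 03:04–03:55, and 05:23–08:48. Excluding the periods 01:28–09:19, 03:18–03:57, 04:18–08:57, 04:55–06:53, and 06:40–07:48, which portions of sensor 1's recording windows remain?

01:04–01:28

A, merged: 01:04–01:38, 02:33–04:14, 05:23–08:48.
B, merged: 01:28–09:19.
01:04–01:38 \ B = 01:04–01:28.
02:33–04:14: entirely removed.
05:23–08:48: entirely removed.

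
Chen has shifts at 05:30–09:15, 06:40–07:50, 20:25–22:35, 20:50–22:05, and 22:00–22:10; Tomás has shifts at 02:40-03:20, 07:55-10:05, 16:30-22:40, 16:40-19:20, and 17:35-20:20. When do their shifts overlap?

Merge the first list: 05:30-09:15, 20:25-22:35.
Merge the second list: 02:40-03:20, 07:55-10:05, 16:30-22:40.
05:30-09:15 meets the second set on 07:55-09:15.
20:25-22:35 meets the second set on 20:25-22:35.

07:55-09:15, 20:25-22:35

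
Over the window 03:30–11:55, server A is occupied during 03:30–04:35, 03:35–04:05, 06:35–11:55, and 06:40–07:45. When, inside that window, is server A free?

04:35–06:35

The merged coverage is 03:30–04:35, 06:35–11:55.
Gaps within 03:30–11:55: 04:35–06:35.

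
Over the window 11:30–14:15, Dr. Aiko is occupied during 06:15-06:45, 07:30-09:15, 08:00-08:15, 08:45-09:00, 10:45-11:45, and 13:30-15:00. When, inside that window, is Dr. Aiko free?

After merging, the occupied span is 06:15–06:45, 07:30–09:15, 10:45–11:45, 13:30–15:00.
Complement within 11:30–14:15: 11:45–13:30.

11:45–13:30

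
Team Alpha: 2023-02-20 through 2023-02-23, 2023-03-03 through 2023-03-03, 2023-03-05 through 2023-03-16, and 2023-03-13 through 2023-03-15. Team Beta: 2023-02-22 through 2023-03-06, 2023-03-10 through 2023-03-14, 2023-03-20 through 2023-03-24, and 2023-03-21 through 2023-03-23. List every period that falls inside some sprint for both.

2023-02-22 through 2023-02-23, 2023-03-03 through 2023-03-03, 2023-03-05 through 2023-03-06, 2023-03-10 through 2023-03-14

A, merged: 2023-02-20 through 2023-02-23, 2023-03-03 through 2023-03-03, 2023-03-05 through 2023-03-16.
B, merged: 2023-02-22 through 2023-03-06, 2023-03-10 through 2023-03-14, 2023-03-20 through 2023-03-24.
2023-02-20 through 2023-02-23 overlaps B on 2023-02-22 through 2023-02-23.
2023-03-03 through 2023-03-03 overlaps B on 2023-03-03 through 2023-03-03.
2023-03-05 through 2023-03-16 overlaps B on 2023-03-05 through 2023-03-06, 2023-03-10 through 2023-03-14.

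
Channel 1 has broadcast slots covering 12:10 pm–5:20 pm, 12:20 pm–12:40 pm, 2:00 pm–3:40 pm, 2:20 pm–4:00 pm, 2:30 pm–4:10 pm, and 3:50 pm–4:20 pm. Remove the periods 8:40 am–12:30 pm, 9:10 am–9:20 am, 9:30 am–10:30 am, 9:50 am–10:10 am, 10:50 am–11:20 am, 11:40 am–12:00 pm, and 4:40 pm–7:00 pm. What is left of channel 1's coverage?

12:30 pm–4:40 pm

First set merges to 12:10 pm–5:20 pm.
Second set merges to 8:40 am–12:30 pm, 4:40 pm–7:00 pm.
12:10 pm–5:20 pm with B removed leaves 12:30 pm–4:40 pm.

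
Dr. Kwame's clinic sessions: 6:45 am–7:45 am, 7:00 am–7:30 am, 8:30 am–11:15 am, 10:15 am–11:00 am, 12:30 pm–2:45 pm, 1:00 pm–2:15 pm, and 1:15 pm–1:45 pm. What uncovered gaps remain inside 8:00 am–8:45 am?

Covered (merged): 6:45 am-7:45 am, 8:30 am-11:15 am, 12:30 pm-2:45 pm.
Uncovered inside 8:00 am-8:45 am: 8:00 am-8:30 am.

8:00 am-8:30 am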